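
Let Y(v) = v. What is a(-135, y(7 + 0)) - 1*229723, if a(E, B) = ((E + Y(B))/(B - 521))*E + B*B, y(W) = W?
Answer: -59034858/257 ≈ -2.2971e+5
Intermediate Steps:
a(E, B) = B**2 + E*(B + E)/(-521 + B) (a(E, B) = ((E + B)/(B - 521))*E + B*B = ((B + E)/(-521 + B))*E + B**2 = E*(B + E)/(-521 + B) + B**2 = B**2 + E*(B + E)/(-521 + B))
a(-135, y(7 + 0)) - 1*229723 = ((7 + 0)**3 + (-135)**2 - 521*(7 + 0)**2 + (7 + 0)*(-135))/(-521 + (7 + 0)) - 1*229723 = (7**3 + 18225 - 521*7**2 + 7*(-135))/(-521 + 7) - 229723 = (343 + 18225 - 521*49 - 945)/(-514) - 229723 = -(343 + 18225 - 25529 - 945)/514 - 229723 = -1/514*(-7906) - 229723 = 3953/257 - 229723 = -59034858/257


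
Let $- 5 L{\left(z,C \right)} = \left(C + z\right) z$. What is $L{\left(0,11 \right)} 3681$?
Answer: $0$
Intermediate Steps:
$L{\left(z,C \right)} = - \frac{z \left(C + z\right)}{5}$ ($L{\left(z,C \right)} = - \frac{\left(C + z\right) z}{5} = - \frac{z \left(C + z\right)}{5}$)
$L{\left(0,11 \right)} 3681 = \left(- \frac{1}{5}\right) 0 \left(11 + 0\right) 3681 = \left(- \frac{1}{5}\right) 0 \cdot 11 \cdot 3681 = 0 \cdot 3681 = 0$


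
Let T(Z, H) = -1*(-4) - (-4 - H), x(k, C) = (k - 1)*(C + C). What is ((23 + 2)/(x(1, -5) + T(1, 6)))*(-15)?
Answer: -375/14 ≈ -26.786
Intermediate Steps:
x(k, C) = 2*C*(-1 + k) (x(k, C) = (-1 + k)*(2*C) = 2*C*(-1 + k))
T(Z, H) = 8 + H (T(Z, H) = 4 + (4 + H) = 8 + H)
((23 + 2)/(x(1, -5) + T(1, 6)))*(-15) = ((23 + 2)/(2*(-5)*(-1 + 1) + (8 + 6)))*(-15) = (25/(2*(-5)*0 + 14))*(-15) = (25/(0 + 14))*(-15) = (25/14)*(-15) = -375/14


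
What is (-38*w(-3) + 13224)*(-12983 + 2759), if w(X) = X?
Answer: -136367712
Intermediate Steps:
(-38*w(-3) + 13224)*(-12983 + 2759) = (-38*(-3) + 13224)*(-12983 + 2759) = (114 + 13224)*(-10224) = 13338*(-10224) = -136367712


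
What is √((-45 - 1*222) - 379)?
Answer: I*√646 ≈ 25.417*I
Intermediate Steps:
√((-45 - 1*222) - 379) = √((-45 - 222) - 379) = √(-267 - 379) = √(-646) = I*√646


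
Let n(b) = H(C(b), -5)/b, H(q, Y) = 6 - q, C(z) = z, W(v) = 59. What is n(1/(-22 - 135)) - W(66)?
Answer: -1002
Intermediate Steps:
n(b) = (6 - b)/b
n(1/(-22 - 135)) - W(66) = (6 - 1/(-22 - 135))/(1/(-22 - 135)) - 1*59 = (6 - 1/(-157))/(1/(-157)) - 59 = (6 - 1*(-1/157))/(-1/157) - 59 = -157*(6 + 1/157) - 59 = -157*943/157 - 59 = -943 - 59 = -1002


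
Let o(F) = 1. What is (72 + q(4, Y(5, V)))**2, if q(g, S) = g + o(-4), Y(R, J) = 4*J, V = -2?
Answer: 5929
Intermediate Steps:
q(g, S) = 1 + g (q(g, S) = g + 1 = 1 + g)
(72 + q(4, Y(5, V)))**2 = (72 + (1 + 4))**2 = (72 + 5)**2 = 77**2 = 5929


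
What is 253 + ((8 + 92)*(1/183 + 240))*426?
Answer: 623693633/61 ≈ 1.0224e+7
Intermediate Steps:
253 + ((8 + 92)*(1/183 + 240))*426 = 253 + (100*(1/183 + 240))*426 = 253 + (100*(43921/183))*426 = 253 + (4392100/183)*426 = 253 + 623678200/61 = 623693633/61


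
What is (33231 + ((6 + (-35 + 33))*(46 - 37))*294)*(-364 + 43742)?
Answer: 1900607070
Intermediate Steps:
(33231 + ((6 + (-35 + 33))*(46 - 37))*294)*(-364 + 43742) = (33231 + ((6 - 2)*9)*294)*43378 = (33231 + (4*9)*294)*43378 = (33231 + 36*294)*43378 = (33231 + 10584)*43378 = 43815*43378 = 1900607070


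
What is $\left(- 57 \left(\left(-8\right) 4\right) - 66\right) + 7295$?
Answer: $9053$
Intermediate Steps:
$\left(- 57 \left(\left(-8\right) 4\right) - 66\right) + 7295 = \left(\left(-57\right) \left(-32\right) - 66\right) + 7295 = \left(1824 - 66\right) + 7295 = 1758 + 7295 = 9053$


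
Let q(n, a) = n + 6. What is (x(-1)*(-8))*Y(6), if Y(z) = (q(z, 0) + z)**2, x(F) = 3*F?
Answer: 7776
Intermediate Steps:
q(n, a) = 6 + n
Y(z) = (6 + 2*z)**2 (Y(z) = ((6 + z) + z)**2 = (6 + 2*z)**2)
(x(-1)*(-8))*Y(6) = ((3*(-1))*(-8))*(4*(3 + 6)**2) = (-3*(-8))*(4*9**2) = 24*(4*81) = 24*324 = 7776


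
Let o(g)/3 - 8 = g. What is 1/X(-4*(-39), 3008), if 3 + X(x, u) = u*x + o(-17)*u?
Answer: 1/388029 ≈ 2.5771e-6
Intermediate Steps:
o(g) = 24 + 3*g
X(x, u) = -3 - 27*u + u*x (X(x, u) = -3 + (u*x + (24 + 3*(-17))*u) = -3 + (u*x + (24 - 51)*u) = -3 + (u*x - 27*u) = -3 + (-27*u + u*x) = -3 - 27*u + u*x)
1/X(-4*(-39), 3008) = 1/(-3 - 27*3008 + 3008*(-4*(-39))) = 1/(-3 - 81216 + 3008*156) = 1/(-3 - 81216 + 469248) = 1/388029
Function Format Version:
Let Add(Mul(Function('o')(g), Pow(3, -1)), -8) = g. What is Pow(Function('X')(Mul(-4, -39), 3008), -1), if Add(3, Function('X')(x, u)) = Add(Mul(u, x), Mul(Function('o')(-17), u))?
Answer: Rational(1, 388029) ≈ 2.5771e-6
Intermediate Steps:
Function('o')(g) = Add(24, Mul(3, g))
Function('X')(x, u) = Add(-3, Mul(-27, u), Mul(u, x)) (Function('X')(x, u) = Add(-3, Add(Mul(u, x), Mul(Add(24, Mul(3, -17)), u))) = Add(-3, Add(Mul(u, x), Mul(Add(24, -51), u))) = Add(-3, Add(Mul(u, x), Mul(-27, u))) = Add(-3, Add(Mul(-27, u), Mul(u, x))) = Add(-3, Mul(-27, u), Mul(u, x)))
Pow(Function('X')(Mul(-4, -39), 3008), -1) = Pow(Add(-3, Mul(-27, 3008), Mul(3008, Mul(-4, -39))), -1) = Pow(Add(-3, -81216, Mul(3008, 156)), -1) = Pow(Add(-3, -81216, 469248), -1) = Pow(388029, -1) = Rational(1, 388029)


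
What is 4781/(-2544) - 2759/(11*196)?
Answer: -4331683/1371216 ≈ -3.1590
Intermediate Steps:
4781/(-2544) - 2759/(11*196) = 4781*(-1/2544) - 2759/2156 = -4781/2544 - 2759*1/2156 = -4781/2544 - 2759/2156 = -4331683/1371216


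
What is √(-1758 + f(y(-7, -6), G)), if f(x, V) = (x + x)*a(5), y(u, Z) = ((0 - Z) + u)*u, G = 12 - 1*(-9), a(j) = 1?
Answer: 4*I*√109 ≈ 41.761*I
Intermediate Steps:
G = 21 (G = 12 + 9 = 21)
y(u, Z) = u*(u - Z) (y(u, Z) = (-Z + u)*u = (u - Z)*u = u*(u - Z))
f(x, V) = 2*x (f(x, V) = (x + x)*1 = (2*x)*1 = 2*x)
√(-1758 + f(y(-7, -6), G)) = √(-1758 + 2*(-7*(-7 - 1*(-6)))) = √(-1758 + 2*(-7*(-7 + 6))) = √(-1758 + 2*(-7*(-1))) = √(-1758 + 2*7) = √(-1758 + 14) = √(-1744) = 4*I*√109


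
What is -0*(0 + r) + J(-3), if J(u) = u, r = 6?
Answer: -3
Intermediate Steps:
-0*(0 + r) + J(-3) = -0*(0 + 6) - 3 = -0*6 - 3 = -14*0 - 3 = 0 - 3 = -3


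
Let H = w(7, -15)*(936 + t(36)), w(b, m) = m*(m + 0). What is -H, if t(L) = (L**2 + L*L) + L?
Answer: -801900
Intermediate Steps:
t(L) = L + 2*L**2 (t(L) = (L**2 + L**2) + L = 2*L**2 + L = L + 2*L**2)
w(b, m) = m**2 (w(b, m) = m*m = m**2)
H = 801900 (H = (-15)**2*(936 + 36*(1 + 2*36)) = 225*(936 + 36*(1 + 72)) = 225*(936 + 36*73) = 225*(936 + 2628) = 225*3564 = 801900)
-H = -1*801900 = -801900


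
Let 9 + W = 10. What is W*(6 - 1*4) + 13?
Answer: 15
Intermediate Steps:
W = 1 (W = -9 + 10 = 1)
W*(6 - 1*4) + 13 = 1*(6 - 1*4) + 13 = 1*(6 - 4) + 13 = 1*2 + 13 = 2 + 13 = 15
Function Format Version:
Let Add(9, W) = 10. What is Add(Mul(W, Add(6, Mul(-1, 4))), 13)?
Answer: 15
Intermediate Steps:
W = 1 (W = Add(-9, 10) = 1)
Add(Mul(W, Add(6, Mul(-1, 4))), 13) = Add(Mul(1, Add(6, Mul(-1, 4))), 13) = Add(Mul(1, Add(6, -4)), 13) = Add(Mul(1, 2), 13) = Add(2, 13) = 15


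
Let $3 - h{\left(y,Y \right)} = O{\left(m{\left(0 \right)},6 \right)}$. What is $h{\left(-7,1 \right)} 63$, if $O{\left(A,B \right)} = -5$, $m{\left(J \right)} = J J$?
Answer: $504$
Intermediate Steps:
$m{\left(J \right)} = J^{2}$
$h{\left(y,Y \right)} = 8$ ($h{\left(y,Y \right)} = 3 - -5 = 3 + 5 = 8$)
$h{\left(-7,1 \right)} 63 = 8 \cdot 63 = 504$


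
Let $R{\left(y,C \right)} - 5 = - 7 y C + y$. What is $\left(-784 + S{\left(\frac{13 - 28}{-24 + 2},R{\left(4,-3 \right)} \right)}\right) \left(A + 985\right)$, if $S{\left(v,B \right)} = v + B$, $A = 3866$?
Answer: $- \frac{6697467}{2} \approx -3.3487 \cdot 10^{6}$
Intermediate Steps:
$R{\left(y,C \right)} = 5 + y - 7 C y$ ($R{\left(y,C \right)} = 5 + \left(- 7 y C + y\right) = 5 - \left(- y + 7 C y\right) = 5 + y - 7 C y$)
$S{\left(v,B \right)} = B + v$
$\left(-784 + S{\left(\frac{13 - 28}{-24 + 2},R{\left(4,-3 \right)} \right)}\right) \left(A + 985\right) = \left(-784 + \left(\left(5 + 4 - \left(-21\right) 4\right) + \frac{13 - 28}{-24 + 2}\right)\right) \left(3866 + 985\right) = \left(-784 + \left(\left(5 + 4 + 84\right) - \frac{15}{-22}\right)\right) 4851 = \left(-784 + \left(93 - - \frac{15}{22}\right)\right) 4851 = \left(-784 + \left(93 + \frac{15}{22}\right)\right) 4851 = \left(-784 + \frac{2061}{22}\right) 4851 = \left(- \frac{15187}{22}\right) 4851 = - \frac{6697467}{2}$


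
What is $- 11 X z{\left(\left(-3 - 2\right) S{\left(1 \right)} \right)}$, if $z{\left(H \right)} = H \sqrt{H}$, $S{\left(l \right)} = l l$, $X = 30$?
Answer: $1650 i \sqrt{5} \approx 3689.5 i$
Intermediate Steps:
$S{\left(l \right)} = l^{2}$
$z{\left(H \right)} = H^{\frac{3}{2}}$
$- 11 X z{\left(\left(-3 - 2\right) S{\left(1 \right)} \right)} = \left(-11\right) 30 \left(\left(-3 - 2\right) 1^{2}\right)^{\frac{3}{2}} = - 330 \left(\left(-5\right) 1\right)^{\frac{3}{2}} = - 330 \left(-5\right)^{\frac{3}{2}} = - 330 \left(- 5 i \sqrt{5}\right) = 1650 i \sqrt{5}$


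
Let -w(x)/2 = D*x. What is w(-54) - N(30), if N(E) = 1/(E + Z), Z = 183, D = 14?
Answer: 322055/213 ≈ 1512.0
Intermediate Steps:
w(x) = -28*x
N(E) = 1/(183 + E) (N(E) = 1/(E + 183) = 1/(183 + E))
w(-54) - N(30) = -28*(-54) - 1/(183 + 30) = 1512 - 1/213 = 322055/213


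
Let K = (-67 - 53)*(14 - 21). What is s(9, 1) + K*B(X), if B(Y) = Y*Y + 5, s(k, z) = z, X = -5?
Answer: 25201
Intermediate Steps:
B(Y) = 5 + Y² (B(Y) = Y² + 5 = 5 + Y²)
K = 840 (K = -120*(-7) = 840)
s(9, 1) + K*B(X) = 1 + 840*(5 + (-5)²) = 1 + 840*(5 + 25) = 1 + 840*30 = 1 + 25200 = 25201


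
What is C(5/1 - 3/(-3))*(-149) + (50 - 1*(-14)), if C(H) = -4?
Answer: 660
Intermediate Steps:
C(5/1 - 3/(-3))*(-149) + (50 - 1*(-14)) = -4*(-149) + (50 - 1*(-14)) = 596 + (50 + 14) = 596 + 64 = 660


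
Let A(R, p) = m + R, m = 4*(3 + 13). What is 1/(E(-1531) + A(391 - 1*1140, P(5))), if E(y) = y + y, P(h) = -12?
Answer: -1/3747 ≈ -0.00026688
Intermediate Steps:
E(y) = 2*y
m = 64 (m = 4*16 = 64)
A(R, p) = 64 + R
1/(E(-1531) + A(391 - 1*1140, P(5))) = 1/(2*(-1531) + (64 + (391 - 1*1140))) = 1/(-3062 + (64 + (391 - 1140))) = 1/(-3062 + (64 - 749)) = 1/(-3062 - 685) = 1/(-3747) = -1/3747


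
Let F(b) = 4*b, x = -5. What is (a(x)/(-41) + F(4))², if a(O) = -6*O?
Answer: 391876/1681 ≈ 233.12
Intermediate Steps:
(a(x)/(-41) + F(4))² = (-6*(-5)/(-41) + 4*4)² = (30*(-1/41) + 16)² = (-30/41 + 16)² = (626/41)² = 391876/1681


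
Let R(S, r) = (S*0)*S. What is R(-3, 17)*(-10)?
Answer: 0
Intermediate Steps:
R(S, r) = 0 (R(S, r) = 0*S = 0)
R(-3, 17)*(-10) = 0*(-10) = 0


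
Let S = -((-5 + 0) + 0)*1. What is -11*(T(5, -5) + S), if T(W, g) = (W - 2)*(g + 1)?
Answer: 77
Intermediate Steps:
T(W, g) = (1 + g)*(-2 + W) (T(W, g) = (-2 + W)*(1 + g) = (1 + g)*(-2 + W))
S = 5 (S = -(-5 + 0)*1 = -1*(-5)*1 = 5*1 = 5)
-11*(T(5, -5) + S) = -11*((-2 + 5 - 2*(-5) + 5*(-5)) + 5) = -11*((-2 + 5 + 10 - 25) + 5) = -11*(-12 + 5) = -11*(-7) = 77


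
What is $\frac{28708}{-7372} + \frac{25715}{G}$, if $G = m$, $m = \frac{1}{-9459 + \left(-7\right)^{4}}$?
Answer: $- \frac{334498001387}{1843} \approx -1.815 \cdot 10^{8}$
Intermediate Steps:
$m = - \frac{1}{7058}$ ($m = \frac{1}{-9459 + 2401} = \frac{1}{-7058} = - \frac{1}{7058} \approx -0.00014168$)
$G = - \frac{1}{7058} \approx -0.00014168$
$\frac{28708}{-7372} + \frac{25715}{G} = \frac{28708}{-7372} + \frac{25715}{- \frac{1}{7058}} = 28708 \left(- \frac{1}{7372}\right) + 25715 \left(-7058\right) = - \frac{7177}{1843} - 181496470 = - \frac{334498001387}{1843}$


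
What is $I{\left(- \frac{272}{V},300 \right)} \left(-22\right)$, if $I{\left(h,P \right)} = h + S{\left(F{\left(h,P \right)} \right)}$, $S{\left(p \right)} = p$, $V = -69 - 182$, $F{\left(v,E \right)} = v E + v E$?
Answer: $- \frac{3596384}{251} \approx -14328.0$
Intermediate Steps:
$F{\left(v,E \right)} = 2 E v$ ($F{\left(v,E \right)} = E v + E v = 2 E v$)
$V = -251$
$I{\left(h,P \right)} = h + 2 P h$
$I{\left(- \frac{272}{V},300 \right)} \left(-22\right) = - \frac{272}{-251} \left(1 + 2 \cdot 300\right) \left(-22\right) = \left(-272\right) \left(- \frac{1}{251}\right) \left(1 + 600\right) \left(-22\right) = \frac{272}{251} \cdot 601 \left(-22\right) = \frac{163472}{251} \left(-22\right) = - \frac{3596384}{251}$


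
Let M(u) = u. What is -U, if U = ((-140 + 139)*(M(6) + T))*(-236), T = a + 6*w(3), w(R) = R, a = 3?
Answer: -6372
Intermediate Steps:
T = 21 (T = 3 + 6*3 = 3 + 18 = 21)
U = 6372 (U = ((-140 + 139)*(6 + 21))*(-236) = -1*27*(-236) = -27*(-236) = 6372)
-U = -1*6372 = -6372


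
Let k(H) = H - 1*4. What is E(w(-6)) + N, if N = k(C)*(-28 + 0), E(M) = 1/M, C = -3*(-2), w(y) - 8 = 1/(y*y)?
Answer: -16148/289 ≈ -55.875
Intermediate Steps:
w(y) = 8 + y**(-2) (w(y) = 8 + 1/(y*y) = 8 + 1/(y**2) = 8 + y**(-2))
C = 6
k(H) = -4 + H (k(H) = H - 4 = -4 + H)
N = -56 (N = (-4 + 6)*(-28 + 0) = 2*(-28) = -56)
E(w(-6)) + N = 1/(8 + (-6)**(-2)) - 56 = 1/(8 + 1/36) - 56 = 1/(289/36) - 56 = 36/289 - 56 = -16148/289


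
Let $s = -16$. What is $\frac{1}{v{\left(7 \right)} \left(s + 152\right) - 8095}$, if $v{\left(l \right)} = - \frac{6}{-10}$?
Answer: $- \frac{5}{40067} \approx -0.00012479$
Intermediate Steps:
$v{\left(l \right)} = \frac{3}{5}$ ($v{\left(l \right)} = \left(-6\right) \left(- \frac{1}{10}\right) = \frac{3}{5}$)
$\frac{1}{v{\left(7 \right)} \left(s + 152\right) - 8095} = \frac{1}{\frac{3 \left(-16 + 152\right)}{5} - 8095} = \frac{1}{\frac{3}{5} \cdot 136 - 8095} = \frac{1}{\frac{408}{5} - 8095} = \frac{1}{- \frac{40067}{5}} = - \frac{5}{40067}$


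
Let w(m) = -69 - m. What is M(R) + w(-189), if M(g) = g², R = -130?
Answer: 17020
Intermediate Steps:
M(R) + w(-189) = (-130)² + (-69 - 1*(-189)) = 16900 + (-69 + 189) = 16900 + 120 = 17020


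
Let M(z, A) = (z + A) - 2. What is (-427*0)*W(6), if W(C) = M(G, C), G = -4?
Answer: 0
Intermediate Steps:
M(z, A) = -2 + A + z (M(z, A) = (A + z) - 2 = -2 + A + z)
W(C) = -6 + C (W(C) = -2 + C - 4 = -6 + C)
(-427*0)*W(6) = (-427*0)*(-6 + 6) = 0*0 = 0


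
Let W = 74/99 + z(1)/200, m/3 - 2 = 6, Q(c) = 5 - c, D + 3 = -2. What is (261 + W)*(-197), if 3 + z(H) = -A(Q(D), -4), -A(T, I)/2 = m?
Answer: -204369967/3960 ≈ -51609.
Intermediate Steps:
D = -5 (D = -3 - 2 = -5)
m = 24 (m = 6 + 3*6 = 6 + 18 = 24)
A(T, I) = -48 (A(T, I) = -2*24 = -48)
z(H) = 45 (z(H) = -3 - 1*(-48) = -3 + 48 = 45)
W = 3851/3960 (W = 74/99 + 45/200 = 74*(1/99) + 45*(1/200) = 74/99 + 9/40 = 3851/3960 ≈ 0.97248)
(261 + W)*(-197) = (261 + 3851/3960)*(-197) = (1037411/3960)*(-197) = -204369967/3960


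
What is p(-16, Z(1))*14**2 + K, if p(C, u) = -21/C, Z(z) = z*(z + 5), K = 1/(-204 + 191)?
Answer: 13373/52 ≈ 257.17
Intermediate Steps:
K = -1/13 (K = 1/(-13) = -1/13 ≈ -0.076923)
Z(z) = z*(5 + z)
p(-16, Z(1))*14**2 + K = -21/(-16)*14**2 - 1/13 = -21*(-1/16)*196 - 1/13 = (21/16)*196 - 1/13 = 1029/4 - 1/13 = 13373/52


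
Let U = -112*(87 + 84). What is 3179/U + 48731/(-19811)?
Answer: -996275281/379420272 ≈ -2.6258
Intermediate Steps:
U = -19152 (U = -112*171 = -19152)
3179/U + 48731/(-19811) = 3179/(-19152) + 48731/(-19811) = 3179*(-1/19152) + 48731*(-1/19811) = -3179/19152 - 48731/19811 = -996275281/379420272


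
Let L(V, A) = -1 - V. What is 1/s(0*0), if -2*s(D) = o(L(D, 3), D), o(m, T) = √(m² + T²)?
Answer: -2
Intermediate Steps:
o(m, T) = √(T² + m²)
s(D) = -√(D² + (-1 - D)²)/2
1/s(0*0) = 1/(-√((0*0)² + (1 + 0*0)²)/2) = 1/(-√(0² + (1 + 0)²)/2) = 1/(-√(0 + 1²)/2) = 1/(-√(0 + 1)/2) = 1/(-√1/2) = 1/(-½*1) = 1/(-½) = -2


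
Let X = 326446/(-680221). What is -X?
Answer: 326446/680221 ≈ 0.47991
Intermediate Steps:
X = -326446/680221 (X = 326446*(-1/680221) = -326446/680221 ≈ -0.47991)
-X = -1*(-326446/680221) = 326446/680221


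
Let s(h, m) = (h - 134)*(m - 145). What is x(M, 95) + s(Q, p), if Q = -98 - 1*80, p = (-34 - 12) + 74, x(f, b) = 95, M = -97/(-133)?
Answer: 36599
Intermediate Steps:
M = 97/133 (M = -97*(-1/133) = 97/133 ≈ 0.72932)
p = 28 (p = -46 + 74 = 28)
Q = -178 (Q = -98 - 80 = -178)
s(h, m) = (-145 + m)*(-134 + h) (s(h, m) = (-134 + h)*(-145 + m) = (-145 + m)*(-134 + h))
x(M, 95) + s(Q, p) = 95 + (19430 - 145*(-178) - 134*28 - 178*28) = 95 + (19430 + 25810 - 3752 - 4984) = 95 + 36504 = 36599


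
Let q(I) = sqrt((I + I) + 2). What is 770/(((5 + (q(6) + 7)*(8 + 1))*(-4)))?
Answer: -1309/349 + 693*sqrt(14)/1396 ≈ -1.8933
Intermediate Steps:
q(I) = sqrt(2 + 2*I) (q(I) = sqrt(2*I + 2) = sqrt(2 + 2*I))
770/(((5 + (q(6) + 7)*(8 + 1))*(-4))) = 770/(((5 + (sqrt(2 + 2*6) + 7)*(8 + 1))*(-4))) = 770/(((5 + (sqrt(2 + 12) + 7)*9)*(-4))) = 770/(((5 + (sqrt(14) + 7)*9)*(-4))) = 770/(((5 + (7 + sqrt(14))*9)*(-4))) = 770/(((5 + (63 + 9*sqrt(14)))*(-4))) = 770/(((68 + 9*sqrt(14))*(-4))) = 770/(-272 - 36*sqrt(14))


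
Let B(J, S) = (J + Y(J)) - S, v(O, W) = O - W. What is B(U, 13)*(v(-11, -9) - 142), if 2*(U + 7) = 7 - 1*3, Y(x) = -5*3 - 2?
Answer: 5040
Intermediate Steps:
Y(x) = -17 (Y(x) = -15 - 2 = -17)
U = -5 (U = -7 + (7 - 1*3)/2 = -7 + (7 - 3)/2 = -7 + (1/2)*4 = -7 + 2 = -5)
B(J, S) = -17 + J - S (B(J, S) = (J - 17) - S = (-17 + J) - S = -17 + J - S)
B(U, 13)*(v(-11, -9) - 142) = (-17 - 5 - 1*13)*((-11 - 1*(-9)) - 142) = (-17 - 5 - 13)*((-11 + 9) - 142) = -35*(-2 - 142) = -35*(-144) = 5040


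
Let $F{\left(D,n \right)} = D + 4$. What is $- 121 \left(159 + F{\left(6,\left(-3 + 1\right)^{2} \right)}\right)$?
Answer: $-20449$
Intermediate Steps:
$F{\left(D,n \right)} = 4 + D$
$- 121 \left(159 + F{\left(6,\left(-3 + 1\right)^{2} \right)}\right) = - 121 \left(159 + \left(4 + 6\right)\right) = - 121 \left(159 + 10\right) = \left(-121\right) 169 = -20449$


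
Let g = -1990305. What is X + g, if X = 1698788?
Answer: -291517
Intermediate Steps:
X + g = 1698788 - 1990305 = -291517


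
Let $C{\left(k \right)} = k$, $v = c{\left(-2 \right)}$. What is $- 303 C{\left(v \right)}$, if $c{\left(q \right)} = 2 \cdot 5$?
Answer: $-3030$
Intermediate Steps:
$c{\left(q \right)} = 10$
$v = 10$
$- 303 C{\left(v \right)} = \left(-303\right) 10 = -3030$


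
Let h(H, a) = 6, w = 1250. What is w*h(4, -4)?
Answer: 7500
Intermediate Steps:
w*h(4, -4) = 1250*6 = 7500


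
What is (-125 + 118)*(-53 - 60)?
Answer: 791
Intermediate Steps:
(-125 + 118)*(-53 - 60) = -7*(-113) = 791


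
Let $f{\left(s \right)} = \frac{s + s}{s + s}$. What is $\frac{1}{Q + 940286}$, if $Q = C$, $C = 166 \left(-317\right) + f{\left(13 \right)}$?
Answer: $\frac{1}{887665} \approx 1.1266 \cdot 10^{-6}$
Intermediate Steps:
$f{\left(s \right)} = 1$ ($f{\left(s \right)} = \frac{2 s}{2 s} = 2 s \frac{1}{2 s} = 1$)
$C = -52621$ ($C = 166 \left(-317\right) + 1 = -52622 + 1 = -52621$)
$Q = -52621$
$\frac{1}{Q + 940286} = \frac{1}{-52621 + 940286} = \frac{1}{887665}$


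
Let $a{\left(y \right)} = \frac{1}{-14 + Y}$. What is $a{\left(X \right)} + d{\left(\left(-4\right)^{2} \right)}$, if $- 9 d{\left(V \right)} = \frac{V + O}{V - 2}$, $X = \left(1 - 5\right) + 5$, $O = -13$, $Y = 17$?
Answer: $\frac{13}{42} \approx 0.30952$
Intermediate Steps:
$X = 1$ ($X = -4 + 5 = 1$)
$a{\left(y \right)} = \frac{1}{3}$ ($a{\left(y \right)} = \frac{1}{-14 + 17} = \frac{1}{3}$)
$d{\left(V \right)} = - \frac{-13 + V}{9 \left(-2 + V\right)}$ ($d{\left(V \right)} = - \frac{\left(V - 13\right) \frac{1}{V - 2}}{9} = - \frac{\left(-13 + V\right) \frac{1}{-2 + V}}{9} = - \frac{\frac{1}{-2 + V} \left(-13 + V\right)}{9} = - \frac{-13 + V}{9 \left(-2 + V\right)}$)
$a{\left(X \right)} + d{\left(\left(-4\right)^{2} \right)} = \frac{1}{3} + \frac{13 - \left(-4\right)^{2}}{9 \left(-2 + \left(-4\right)^{2}\right)} = \frac{1}{3} + \frac{13 - 16}{9 \left(-2 + 16\right)} = \frac{1}{3} + \frac{13 - 16}{9 \cdot 14} = \frac{1}{3} + \frac{1}{9} \cdot \frac{1}{14} \left(-3\right) = \frac{1}{3} - \frac{1}{42} = \frac{13}{42}$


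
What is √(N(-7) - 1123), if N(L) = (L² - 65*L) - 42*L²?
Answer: I*√2677 ≈ 51.74*I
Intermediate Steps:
N(L) = -65*L - 41*L²
√(N(-7) - 1123) = √(-1*(-7)*(65 + 41*(-7)) - 1123) = √(-1*(-7)*(65 - 287) - 1123) = √(-1*(-7)*(-222) - 1123) = √(-1554 - 1123) = √(-2677) = I*√2677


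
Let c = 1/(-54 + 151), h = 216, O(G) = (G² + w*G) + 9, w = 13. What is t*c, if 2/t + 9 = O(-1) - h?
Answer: -1/11058 ≈ -9.0432e-5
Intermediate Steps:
O(G) = 9 + G² + 13*G (O(G) = (G² + 13*G) + 9 = 9 + G² + 13*G)
t = -1/114 (t = 2/(-9 + ((9 + (-1)² + 13*(-1)) - 1*216)) = 2/(-9 + ((9 + 1 - 13) - 216)) = 2/(-9 + (-3 - 216)) = 2/(-9 - 219) = 2/(-228) = 2*(-1/228) = -1/114 ≈ -0.0087719)
c = 1/97 ≈ 0.010309
t*c = -1/114*1/97 = -1/11058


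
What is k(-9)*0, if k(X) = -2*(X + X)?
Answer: 0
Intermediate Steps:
k(X) = -4*X
k(-9)*0 = -4*(-9)*0 = 36*0 = 0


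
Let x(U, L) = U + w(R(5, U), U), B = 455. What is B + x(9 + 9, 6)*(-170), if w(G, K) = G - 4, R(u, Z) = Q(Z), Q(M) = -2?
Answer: -1585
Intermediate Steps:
R(u, Z) = -2
w(G, K) = -4 + G
x(U, L) = -6 + U (x(U, L) = U + (-4 - 2) = U - 6 = -6 + U)
B + x(9 + 9, 6)*(-170) = 455 + (-6 + (9 + 9))*(-170) = 455 + (-6 + 18)*(-170) = 455 + 12*(-170) = 455 - 2040 = -1585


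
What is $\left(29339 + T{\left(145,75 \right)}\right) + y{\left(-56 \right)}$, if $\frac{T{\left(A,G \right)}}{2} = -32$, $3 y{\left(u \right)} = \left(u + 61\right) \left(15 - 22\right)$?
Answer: $\frac{87790}{3} \approx 29263.0$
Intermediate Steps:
$y{\left(u \right)} = - \frac{427}{3} - \frac{7 u}{3}$ ($y{\left(u \right)} = \frac{\left(u + 61\right) \left(15 - 22\right)}{3} = \frac{\left(61 + u\right) \left(-7\right)}{3} = \frac{-427 - 7 u}{3} = - \frac{427}{3} - \frac{7 u}{3}$)
$T{\left(A,G \right)} = -64$ ($T{\left(A,G \right)} = 2 \left(-32\right) = -64$)
$\left(29339 + T{\left(145,75 \right)}\right) + y{\left(-56 \right)} = \left(29339 - 64\right) - \frac{35}{3} = 29275 + \left(- \frac{427}{3} + \frac{392}{3}\right) = 29275 - \frac{35}{3} = \frac{87790}{3}$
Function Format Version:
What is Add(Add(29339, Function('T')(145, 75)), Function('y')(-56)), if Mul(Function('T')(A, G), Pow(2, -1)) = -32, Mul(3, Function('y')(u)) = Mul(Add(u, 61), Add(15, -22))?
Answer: Rational(87790, 3) ≈ 29263.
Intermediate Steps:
Function('y')(u) = Add(Rational(-427, 3), Mul(Rational(-7, 3), u)) (Function('y')(u) = Mul(Rational(1, 3), Mul(Add(u, 61), Add(15, -22))) = Mul(Rational(1, 3), Mul(Add(61, u), -7)) = Mul(Rational(1, 3), Add(-427, Mul(-7, u))) = Add(Rational(-427, 3), Mul(Rational(-7, 3), u)))
Function('T')(A, G) = -64 (Function('T')(A, G) = Mul(2, -32) = -64)
Add(Add(29339, Function('T')(145, 75)), Function('y')(-56)) = Add(Add(29339, -64), Add(Rational(-427, 3), Mul(Rational(-7, 3), -56))) = Add(29275, Add(Rational(-427, 3), Rational(392, 3))) = Add(29275, Rational(-35, 3)) = Rational(87790, 3)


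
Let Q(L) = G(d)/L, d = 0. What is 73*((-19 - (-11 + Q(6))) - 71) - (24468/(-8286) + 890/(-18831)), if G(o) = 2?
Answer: -150529139930/26005611 ≈ -5788.3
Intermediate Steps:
Q(L) = 2/L
73*((-19 - (-11 + Q(6))) - 71) - (24468/(-8286) + 890/(-18831)) = 73*((-19 - (-11 + 2/6)) - 71) - (24468/(-8286) + 890/(-18831)) = 73*((-19 - (-11 + 2*(1/6))) - 71) - (24468*(-1/8286) + 890*(-1/18831)) = 73*((-19 - (-11 + 1/3)) - 71) - (-4078/1381 - 890/18831) = 73*((-19 - 1*(-32/3)) - 71) - 1*(-78021908/26005611) = 73*((-19 + 32/3) - 71) + 78021908/26005611 = 73*(-25/3 - 71) + 78021908/26005611 = 73*(-238/3) + 78021908/26005611 = -17374/3 + 78021908/26005611 = -150529139930/26005611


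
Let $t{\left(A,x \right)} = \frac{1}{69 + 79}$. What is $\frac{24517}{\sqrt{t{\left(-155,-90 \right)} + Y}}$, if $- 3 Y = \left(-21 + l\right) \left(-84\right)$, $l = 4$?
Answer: $- \frac{49034 i \sqrt{2606539}}{70447} \approx - 1123.7 i$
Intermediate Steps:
$t{\left(A,x \right)} = \frac{1}{148}$
$Y = -476$ ($Y = - \frac{\left(-21 + 4\right) \left(-84\right)}{3} = - \frac{\left(-17\right) \left(-84\right)}{3} = \left(- \frac{1}{3}\right) 1428 = -476$)
$\frac{24517}{\sqrt{t{\left(-155,-90 \right)} + Y}} = \frac{24517}{\sqrt{\frac{1}{148} - 476}} = \frac{24517}{\sqrt{- \frac{70447}{148}}} = \frac{24517}{\frac{1}{74} i \sqrt{2606539}} = 24517 \left(- \frac{2 i \sqrt{2606539}}{70447}\right) = - \frac{49034 i \sqrt{2606539}}{70447}$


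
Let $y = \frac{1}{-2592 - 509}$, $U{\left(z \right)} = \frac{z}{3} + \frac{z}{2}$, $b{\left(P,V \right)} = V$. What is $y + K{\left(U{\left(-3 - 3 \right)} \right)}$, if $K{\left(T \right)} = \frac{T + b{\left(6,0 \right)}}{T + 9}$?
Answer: $- \frac{15509}{12404} \approx -1.2503$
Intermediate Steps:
$U{\left(z \right)} = \frac{5 z}{6}$ ($U{\left(z \right)} = z \frac{1}{3} + z \frac{1}{2} = \frac{z}{3} + \frac{z}{2} = \frac{5 z}{6}$)
$K{\left(T \right)} = \frac{T}{9 + T}$ ($K{\left(T \right)} = \frac{T + 0}{T + 9} = \frac{T}{9 + T}$)
$y = - \frac{1}{3101}$ ($y = \frac{1}{-3101} = - \frac{1}{3101} \approx -0.00032248$)
$y + K{\left(U{\left(-3 - 3 \right)} \right)} = - \frac{1}{3101} + \frac{\frac{5}{6} \left(-3 - 3\right)}{9 + \frac{5 \left(-3 - 3\right)}{6}} = - \frac{1}{3101} + \frac{\frac{5}{6} \left(-6\right)}{9 + \frac{5}{6} \left(-6\right)} = - \frac{1}{3101} - \frac{5}{9 - 5} = - \frac{1}{3101} - \frac{5}{4} = - \frac{15509}{12404}$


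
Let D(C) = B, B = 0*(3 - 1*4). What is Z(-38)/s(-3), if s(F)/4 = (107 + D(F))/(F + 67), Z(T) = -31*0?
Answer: 0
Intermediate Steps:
Z(T) = 0
B = 0 (B = 0*(3 - 4) = 0*(-1) = 0)
D(C) = 0
s(F) = 428/(67 + F) (s(F) = 4*((107 + 0)/(F + 67)) = 4*(107/(67 + F)) = 428/(67 + F))
Z(-38)/s(-3) = 0/((428/(67 - 3))) = 0/((428/64)) = 0/((428*(1/64))) = 0/(107/16) = 0*(16/107) = 0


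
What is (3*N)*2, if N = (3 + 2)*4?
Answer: 120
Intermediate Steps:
N = 20 (N = 5*4 = 20)
(3*N)*2 = (3*20)*2 = 60*2 = 120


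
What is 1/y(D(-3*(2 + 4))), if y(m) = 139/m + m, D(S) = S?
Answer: -18/463 ≈ -0.038877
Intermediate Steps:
y(m) = m + 139/m
1/y(D(-3*(2 + 4))) = 1/(-3*(2 + 4) + 139/((-3*(2 + 4)))) = 1/(-3*6 + 139/((-3*6))) = 1/(-18 + 139/(-18)) = 1/(-18 + 139*(-1/18)) = 1/(-18 - 139/18) = 1/(-463/18) = -18/463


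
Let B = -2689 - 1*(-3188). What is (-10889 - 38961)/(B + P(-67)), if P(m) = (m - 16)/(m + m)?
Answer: -6679900/66949 ≈ -99.776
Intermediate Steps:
B = 499 (B = -2689 + 3188 = 499)
P(m) = (-16 + m)/(2*m) (P(m) = (-16 + m)/((2*m)) = (-16 + m)*(1/(2*m)) = (-16 + m)/(2*m))
(-10889 - 38961)/(B + P(-67)) = (-10889 - 38961)/(499 + (1/2)*(-16 - 67)/(-67)) = -49850/(499 + (1/2)*(-1/67)*(-83)) = -49850/(499 + 83/134) = -49850/66949/134 = -49850*134/66949 = -6679900/66949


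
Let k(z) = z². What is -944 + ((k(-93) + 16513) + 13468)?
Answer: 37686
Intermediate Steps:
-944 + ((k(-93) + 16513) + 13468) = -944 + (((-93)² + 16513) + 13468) = -944 + ((8649 + 16513) + 13468) = -944 + (25162 + 13468) = -944 + 38630 = 37686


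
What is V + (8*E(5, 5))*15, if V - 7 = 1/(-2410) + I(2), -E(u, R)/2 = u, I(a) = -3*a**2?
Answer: -2904051/2410 ≈ -1205.0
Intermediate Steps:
E(u, R) = -2*u
V = -12051/2410 (V = 7 + (1/(-2410) - 3*2**2) = 7 + (-1/2410 - 3*4) = 7 + (-1/2410 - 12) = 7 - 28921/2410 = -12051/2410 ≈ -5.0004)
V + (8*E(5, 5))*15 = -12051/2410 + (8*(-2*5))*15 = -12051/2410 + (8*(-10))*15 = -12051/2410 - 80*15 = -12051/2410 - 1200 = -2904051/2410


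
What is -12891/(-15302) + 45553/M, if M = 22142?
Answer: 245621132/84704221 ≈ 2.8997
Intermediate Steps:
-12891/(-15302) + 45553/M = -12891/(-15302) + 45553/22142 = -12891*(-1/15302) + 45553*(1/22142) = 12891/15302 + 45553/22142 = 245621132/84704221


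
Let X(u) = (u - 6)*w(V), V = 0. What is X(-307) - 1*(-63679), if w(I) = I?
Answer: 63679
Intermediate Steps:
X(u) = 0 (X(u) = (u - 6)*0 = (-6 + u)*0 = 0)
X(-307) - 1*(-63679) = 0 - 1*(-63679) = 0 + 63679 = 63679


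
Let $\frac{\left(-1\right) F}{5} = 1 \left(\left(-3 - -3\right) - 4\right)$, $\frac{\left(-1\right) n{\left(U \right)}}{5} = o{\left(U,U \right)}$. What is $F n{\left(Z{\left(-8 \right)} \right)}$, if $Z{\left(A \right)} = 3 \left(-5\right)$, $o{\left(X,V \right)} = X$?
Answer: $1500$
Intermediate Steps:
$Z{\left(A \right)} = -15$
$n{\left(U \right)} = - 5 U$
$F = 20$ ($F = - 5 \cdot 1 \left(\left(-3 - -3\right) - 4\right) = - 5 \cdot 1 \left(\left(-3 + 3\right) - 4\right) = - 5 \cdot 1 \left(0 - 4\right) = - 5 \cdot 1 \left(-4\right) = \left(-5\right) \left(-4\right) = 20$)
$F n{\left(Z{\left(-8 \right)} \right)} = 20 \left(\left(-5\right) \left(-15\right)\right) = 20 \cdot 75 = 1500$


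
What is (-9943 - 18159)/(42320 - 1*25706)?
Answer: -14051/8307 ≈ -1.6915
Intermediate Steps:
(-9943 - 18159)/(42320 - 1*25706) = -28102/(42320 - 25706) = -28102/16614 = -28102*1/16614 = -14051/8307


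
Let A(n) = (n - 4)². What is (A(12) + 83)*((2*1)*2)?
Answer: 588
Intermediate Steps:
A(n) = (-4 + n)²
(A(12) + 83)*((2*1)*2) = ((-4 + 12)² + 83)*((2*1)*2) = (8² + 83)*(2*2) = (64 + 83)*4 = 147*4 = 588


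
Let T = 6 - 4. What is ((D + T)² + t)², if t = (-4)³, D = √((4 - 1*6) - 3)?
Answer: 4145 - 520*I*√5 ≈ 4145.0 - 1162.8*I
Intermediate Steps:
D = I*√5 (D = √((4 - 6) - 3) = √(-2 - 3) = √(-5) = I*√5 ≈ 2.2361*I)
t = -64
T = 2
((D + T)² + t)² = ((I*√5 + 2)² - 64)² = ((2 + I*√5)² - 64)² = (-64 + (2 + I*√5)²)²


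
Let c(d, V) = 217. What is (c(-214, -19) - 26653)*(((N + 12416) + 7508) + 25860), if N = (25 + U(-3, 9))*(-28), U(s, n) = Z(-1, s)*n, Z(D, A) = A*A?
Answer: -1131883776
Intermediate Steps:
Z(D, A) = A²
U(s, n) = n*s² (U(s, n) = s²*n = n*s²)
N = -2968 (N = (25 + 9*(-3)²)*(-28) = (25 + 9*9)*(-28) = (25 + 81)*(-28) = 106*(-28) = -2968)
(c(-214, -19) - 26653)*(((N + 12416) + 7508) + 25860) = (217 - 26653)*(((-2968 + 12416) + 7508) + 25860) = -26436*((9448 + 7508) + 25860) = -26436*(16956 + 25860) = -26436*42816 = -1131883776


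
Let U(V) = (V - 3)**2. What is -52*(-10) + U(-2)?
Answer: 545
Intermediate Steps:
U(V) = (-3 + V)**2
-52*(-10) + U(-2) = -52*(-10) + (-3 - 2)**2 = 520 + (-5)**2 = 520 + 25 = 545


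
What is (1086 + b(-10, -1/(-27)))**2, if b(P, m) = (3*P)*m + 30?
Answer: 100681156/81 ≈ 1.2430e+6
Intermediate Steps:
b(P, m) = 30 + 3*P*m (b(P, m) = 3*P*m + 30 = 30 + 3*P*m)
(1086 + b(-10, -1/(-27)))**2 = (1086 + (30 + 3*(-10)*(-1/(-27))))**2 = (1086 + (30 + 3*(-10)*(-1*(-1/27))))**2 = (1086 + (30 + 3*(-10)*(1/27)))**2 = (1086 + (30 - 10/9))**2 = (1086 + 260/9)**2 = (10034/9)**2 = 100681156/81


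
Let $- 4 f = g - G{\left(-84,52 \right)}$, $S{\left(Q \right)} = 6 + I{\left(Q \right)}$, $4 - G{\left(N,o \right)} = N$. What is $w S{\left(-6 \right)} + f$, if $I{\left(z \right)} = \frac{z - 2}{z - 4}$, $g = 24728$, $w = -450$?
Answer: $-9220$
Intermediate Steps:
$G{\left(N,o \right)} = 4 - N$
$I{\left(z \right)} = \frac{-2 + z}{-4 + z}$
$S{\left(Q \right)} = 6 + \frac{-2 + Q}{-4 + Q}$
$f = -6160$ ($f = - \frac{24728 - \left(4 - -84\right)}{4} = - \frac{24728 - \left(4 + 84\right)}{4} = - \frac{24728 - 88}{4} = \left(- \frac{1}{4}\right) 24640 = -6160$)
$w S{\left(-6 \right)} + f = - 450 \frac{-26 + 7 \left(-6\right)}{-4 - 6} - 6160 = - 450 \frac{-26 - 42}{-10} - 6160 = - 450 \left(\left(- \frac{1}{10}\right) \left(-68\right)\right) - 6160 = \left(-450\right) \frac{34}{5} - 6160 = -3060 - 6160 = -9220$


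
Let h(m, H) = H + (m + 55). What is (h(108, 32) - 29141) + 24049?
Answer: -4897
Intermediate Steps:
h(m, H) = 55 + H + m (h(m, H) = H + (55 + m) = 55 + H + m)
(h(108, 32) - 29141) + 24049 = ((55 + 32 + 108) - 29141) + 24049 = (195 - 29141) + 24049 = -28946 + 24049 = -4897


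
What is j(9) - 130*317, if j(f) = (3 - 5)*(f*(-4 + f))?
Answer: -41300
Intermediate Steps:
j(f) = -2*f*(-4 + f)
j(9) - 130*317 = 2*9*(4 - 1*9) - 130*317 = 2*9*(4 - 9) - 41210 = 2*9*(-5) - 41210 = -90 - 41210 = -41300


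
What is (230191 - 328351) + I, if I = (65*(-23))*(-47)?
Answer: -27895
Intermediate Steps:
I = 70265 (I = -1495*(-47) = 70265)
(230191 - 328351) + I = (230191 - 328351) + 70265 = -98160 + 70265 = -27895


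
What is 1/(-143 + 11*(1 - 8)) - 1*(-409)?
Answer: 89979/220 ≈ 409.00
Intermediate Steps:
1/(-143 + 11*(1 - 8)) - 1*(-409) = 1/(-143 + 11*(-7)) + 409 = 1/(-143 - 77) + 409 = 1/(-220) + 409 = -1/220 + 409 = 89979/220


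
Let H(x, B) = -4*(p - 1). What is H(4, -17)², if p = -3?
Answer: 256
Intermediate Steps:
H(x, B) = 16 (H(x, B) = -4*(-3 - 1) = -4*(-4) = 16)
H(4, -17)² = 16² = 256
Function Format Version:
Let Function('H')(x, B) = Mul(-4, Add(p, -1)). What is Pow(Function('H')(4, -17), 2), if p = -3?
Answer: 256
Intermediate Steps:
Function('H')(x, B) = 16 (Function('H')(x, B) = Mul(-4, Add(-3, -1)) = Mul(-4, -4) = 16)
Pow(Function('H')(4, -17), 2) = Pow(16, 2) = 256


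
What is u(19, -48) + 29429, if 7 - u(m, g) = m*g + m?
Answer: 30329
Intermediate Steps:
u(m, g) = 7 - m - g*m (u(m, g) = 7 - (m*g + m) = 7 - (g*m + m) = 7 - (m + g*m) = 7 + (-m - g*m) = 7 - m - g*m)
u(19, -48) + 29429 = (7 - 1*19 - 1*(-48)*19) + 29429 = (7 - 19 + 912) + 29429 = 900 + 29429 = 30329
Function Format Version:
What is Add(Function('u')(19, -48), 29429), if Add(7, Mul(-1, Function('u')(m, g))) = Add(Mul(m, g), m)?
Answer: 30329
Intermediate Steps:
Function('u')(m, g) = Add(7, Mul(-1, m), Mul(-1, g, m)) (Function('u')(m, g) = Add(7, Mul(-1, Add(Mul(m, g), m))) = Add(7, Mul(-1, Add(Mul(g, m), m))) = Add(7, Mul(-1, Add(m, Mul(g, m)))) = Add(7, Add(Mul(-1, m), Mul(-1, g, m))) = Add(7, Mul(-1, m), Mul(-1, g, m)))
Add(Function('u')(19, -48), 29429) = Add(Add(7, Mul(-1, 19), Mul(-1, -48, 19)), 29429) = Add(Add(7, -19, 912), 29429) = Add(900, 29429) = 30329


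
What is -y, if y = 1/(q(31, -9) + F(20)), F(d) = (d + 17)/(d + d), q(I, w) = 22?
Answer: -40/917 ≈ -0.043621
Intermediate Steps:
F(d) = (17 + d)/(2*d) (F(d) = (17 + d)/((2*d)) = (17 + d)*(1/(2*d)) = (17 + d)/(2*d))
y = 40/917 (y = 1/(22 + (1/2)*(17 + 20)/20) = 1/(22 + (1/2)*(1/20)*37) = 1/(22 + 37/40) = 1/(917/40) = 40/917 ≈ 0.043621)
-y = -1*40/917 = -40/917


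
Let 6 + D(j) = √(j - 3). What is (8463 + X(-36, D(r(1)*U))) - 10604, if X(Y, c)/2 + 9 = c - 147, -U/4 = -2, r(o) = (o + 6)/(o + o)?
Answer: -2455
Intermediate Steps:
r(o) = (6 + o)/(2*o) (r(o) = (6 + o)/((2*o)) = (6 + o)*(1/(2*o)) = (6 + o)/(2*o))
U = 8 (U = -4*(-2) = 8)
D(j) = -6 + √(-3 + j) (D(j) = -6 + √(j - 3) = -6 + √(-3 + j))
X(Y, c) = -312 + 2*c (X(Y, c) = -18 + 2*(c - 147) = -18 + 2*(-147 + c) = -18 + (-294 + 2*c) = -312 + 2*c)
(8463 + X(-36, D(r(1)*U))) - 10604 = (8463 + (-312 + 2*(-6 + √(-3 + ((½)*(6 + 1)/1)*8)))) - 10604 = (8463 + (-312 + 2*(-6 + √(-3 + ((½)*1*7)*8)))) - 10604 = (8463 + (-312 + 2*(-6 + √(-3 + (7/2)*8)))) - 10604 = (8463 + (-312 + 2*(-6 + √(-3 + 28)))) - 10604 = (8463 + (-312 + 2*(-6 + √25))) - 10604 = (8463 + (-312 + 2*(-6 + 5))) - 10604 = (8463 + (-312 + 2*(-1))) - 10604 = (8463 + (-312 - 2)) - 10604 = (8463 - 314) - 10604 = 8149 - 10604 = -2455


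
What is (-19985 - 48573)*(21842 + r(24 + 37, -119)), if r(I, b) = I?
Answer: -1501625874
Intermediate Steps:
(-19985 - 48573)*(21842 + r(24 + 37, -119)) = (-19985 - 48573)*(21842 + (24 + 37)) = -68558*(21842 + 61) = -68558*21903 = -1501625874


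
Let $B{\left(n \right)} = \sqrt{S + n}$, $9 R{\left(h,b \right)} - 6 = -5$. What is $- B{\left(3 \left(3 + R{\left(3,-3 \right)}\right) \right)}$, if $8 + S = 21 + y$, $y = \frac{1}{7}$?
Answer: $- \frac{2 \sqrt{2478}}{21} \approx -4.7409$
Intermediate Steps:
$R{\left(h,b \right)} = \frac{1}{9}$ ($R{\left(h,b \right)} = \frac{2}{3} + \frac{1}{9} \left(-5\right) = \frac{2}{3} - \frac{5}{9} = \frac{1}{9}$)
$y = \frac{1}{7} \approx 0.14286$
$S = \frac{92}{7}$ ($S = -8 + \left(21 + \frac{1}{7}\right) = -8 + \frac{148}{7} = \frac{92}{7} \approx 13.143$)
$B{\left(n \right)} = \sqrt{\frac{92}{7} + n}$
$- B{\left(3 \left(3 + R{\left(3,-3 \right)}\right) \right)} = - \frac{\sqrt{644 + 49 \cdot 3 \left(3 + \frac{1}{9}\right)}}{7} = - \frac{\sqrt{644 + 49 \cdot 3 \cdot \frac{28}{9}}}{7} = - \frac{\sqrt{644 + 49 \cdot \frac{28}{3}}}{7} = - \frac{\sqrt{644 + \frac{1372}{3}}}{7} = - \frac{\sqrt{\frac{3304}{3}}}{7} = - \frac{\frac{2}{3} \sqrt{2478}}{7} = - \frac{2 \sqrt{2478}}{21}$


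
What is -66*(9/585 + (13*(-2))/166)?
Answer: 50292/5395 ≈ 9.3220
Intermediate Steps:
-66*(9/585 + (13*(-2))/166) = -66*(9*(1/585) - 26*1/166) = -66*(1/65 - 13/83) = -66*(-762/5395) = 50292/5395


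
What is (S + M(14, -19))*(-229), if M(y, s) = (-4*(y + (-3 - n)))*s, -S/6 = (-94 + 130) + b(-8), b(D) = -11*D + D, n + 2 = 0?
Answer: -66868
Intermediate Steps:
n = -2 (n = -2 + 0 = -2)
b(D) = -10*D
S = -696 (S = -6*((-94 + 130) - 10*(-8)) = -6*(36 + 80) = -6*116 = -696)
M(y, s) = s*(4 - 4*y) (M(y, s) = (-4*(y + (-3 - 1*(-2))))*s = (-4*(y + (-3 + 2)))*s = (-4*(y - 1))*s = (-4*(-1 + y))*s = (4 - 4*y)*s = s*(4 - 4*y))
(S + M(14, -19))*(-229) = (-696 + 4*(-19)*(1 - 1*14))*(-229) = (-696 + 4*(-19)*(1 - 14))*(-229) = (-696 + 4*(-19)*(-13))*(-229) = (-696 + 988)*(-229) = 292*(-229) = -66868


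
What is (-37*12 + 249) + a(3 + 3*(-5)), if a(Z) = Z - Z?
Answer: -195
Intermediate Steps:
a(Z) = 0
(-37*12 + 249) + a(3 + 3*(-5)) = (-37*12 + 249) + 0 = (-444 + 249) + 0 = -195 + 0 = -195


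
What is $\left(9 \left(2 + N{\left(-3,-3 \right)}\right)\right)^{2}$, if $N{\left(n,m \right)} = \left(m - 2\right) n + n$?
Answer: $15876$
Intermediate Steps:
$N{\left(n,m \right)} = n + n \left(-2 + m\right)$ ($N{\left(n,m \right)} = \left(m - 2\right) n + n = \left(-2 + m\right) n + n = n \left(-2 + m\right) + n = n + n \left(-2 + m\right)$)
$\left(9 \left(2 + N{\left(-3,-3 \right)}\right)\right)^{2} = \left(9 \left(2 - 3 \left(-1 - 3\right)\right)\right)^{2} = \left(9 \left(2 - -12\right)\right)^{2} = \left(9 \left(2 + 12\right)\right)^{2} = \left(9 \cdot 14\right)^{2} = 126^{2} = 15876$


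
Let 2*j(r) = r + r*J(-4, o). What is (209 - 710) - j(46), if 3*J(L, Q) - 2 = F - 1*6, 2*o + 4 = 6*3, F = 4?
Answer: -524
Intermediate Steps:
o = 7 (o = -2 + (6*3)/2 = -2 + (½)*18 = -2 + 9 = 7)
J(L, Q) = 0 (J(L, Q) = ⅔ + (4 - 1*6)/3 = ⅔ + (4 - 6)/3 = ⅔ + (⅓)*(-2) = ⅔ - ⅔ = 0)
j(r) = r/2 (j(r) = (r + r*0)/2 = (r + 0)/2 = r/2)
(209 - 710) - j(46) = (209 - 710) - 46/2 = -501 - 1*23 = -501 - 23 = -524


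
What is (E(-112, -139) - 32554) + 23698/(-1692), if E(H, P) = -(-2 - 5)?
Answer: -27546611/846 ≈ -32561.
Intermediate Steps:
E(H, P) = 7 (E(H, P) = -1*(-7) = 7)
(E(-112, -139) - 32554) + 23698/(-1692) = (7 - 32554) + 23698/(-1692) = -32547 + 23698*(-1/1692) = -32547 - 11849/846 = -27546611/846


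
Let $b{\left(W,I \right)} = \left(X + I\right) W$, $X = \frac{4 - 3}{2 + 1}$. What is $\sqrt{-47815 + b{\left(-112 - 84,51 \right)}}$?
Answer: $\frac{i \sqrt{520887}}{3} \approx 240.57 i$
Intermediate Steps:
$X = \frac{1}{3}$ ($X = 1 \cdot \frac{1}{3} = \frac{1}{3} \approx 0.33333$)
$b{\left(W,I \right)} = W \left(\frac{1}{3} + I\right)$ ($b{\left(W,I \right)} = \left(\frac{1}{3} + I\right) W = W \left(\frac{1}{3} + I\right)$)
$\sqrt{-47815 + b{\left(-112 - 84,51 \right)}} = \sqrt{-47815 + \left(-112 - 84\right) \left(\frac{1}{3} + 51\right)} = \sqrt{-47815 - \frac{30184}{3}} = \sqrt{- \frac{173629}{3}} = \frac{i \sqrt{520887}}{3}$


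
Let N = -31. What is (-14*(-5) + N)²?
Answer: 1521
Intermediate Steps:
(-14*(-5) + N)² = (-14*(-5) - 31)² = (70 - 31)² = 39² = 1521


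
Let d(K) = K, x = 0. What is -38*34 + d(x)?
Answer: -1292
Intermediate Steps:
-38*34 + d(x) = -38*34 + 0 = -1292 + 0 = -1292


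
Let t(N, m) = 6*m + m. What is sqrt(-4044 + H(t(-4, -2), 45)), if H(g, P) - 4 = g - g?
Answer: 2*I*sqrt(1010) ≈ 63.561*I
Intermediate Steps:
t(N, m) = 7*m
H(g, P) = 4 (H(g, P) = 4 + (g - g) = 4 + 0 = 4)
sqrt(-4044 + H(t(-4, -2), 45)) = sqrt(-4044 + 4) = sqrt(-4040) = 2*I*sqrt(1010)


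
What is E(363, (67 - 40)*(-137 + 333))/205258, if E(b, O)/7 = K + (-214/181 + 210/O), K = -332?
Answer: -7597651/668730564 ≈ -0.011361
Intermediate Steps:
E(b, O) = -422142/181 + 1470/O (E(b, O) = 7*(-332 + (-214/181 + 210/O)) = 7*(-60306/181 + 210/O) = -422142/181 + 1470/O)
E(363, (67 - 40)*(-137 + 333))/205258 = (-422142/181 + 1470/(((67 - 40)*(-137 + 333))))/205258 = (-422142/181 + 1470/((27*196)))*(1/205258) = (-422142/181 + 1470/5292)*(1/205258) = (-422142/181 + 1470*(1/5292))*(1/205258) = (-422142/181 + 5/18)*(1/205258) = -7597651/3258*1/205258 = -7597651/668730564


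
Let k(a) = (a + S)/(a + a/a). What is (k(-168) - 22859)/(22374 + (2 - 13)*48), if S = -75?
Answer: -1908605/1824141 ≈ -1.0463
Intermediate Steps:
k(a) = (-75 + a)/(1 + a) (k(a) = (a - 75)/(a + a/a) = (-75 + a)/(a + 1) = (-75 + a)/(1 + a))
(k(-168) - 22859)/(22374 + (2 - 13)*48) = ((-75 - 168)/(1 - 168) - 22859)/(22374 + (2 - 13)*48) = (-243/(-167) - 22859)/(22374 - 11*48) = (-1/167*(-243) - 22859)/(22374 - 528) = (243/167 - 22859)/21846 = -3817210/167*1/21846 = -1908605/1824141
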